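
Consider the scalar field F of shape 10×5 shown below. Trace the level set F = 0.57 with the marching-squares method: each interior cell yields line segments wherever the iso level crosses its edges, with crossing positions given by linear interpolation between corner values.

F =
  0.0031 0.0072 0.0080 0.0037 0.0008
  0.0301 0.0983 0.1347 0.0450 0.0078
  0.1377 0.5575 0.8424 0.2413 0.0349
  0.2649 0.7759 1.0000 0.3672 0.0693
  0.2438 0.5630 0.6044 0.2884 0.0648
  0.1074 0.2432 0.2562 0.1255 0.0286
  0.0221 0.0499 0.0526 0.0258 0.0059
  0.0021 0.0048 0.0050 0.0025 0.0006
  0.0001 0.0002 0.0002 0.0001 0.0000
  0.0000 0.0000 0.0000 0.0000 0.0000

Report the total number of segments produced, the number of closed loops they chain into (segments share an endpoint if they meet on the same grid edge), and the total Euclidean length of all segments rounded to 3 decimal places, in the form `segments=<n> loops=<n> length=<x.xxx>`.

cell (1,1): code 0100 → (1.615,2.000)–(2.000,1.044)
cell (1,2): code 1000 → (2.000,2.453)–(1.615,2.000)
cell (2,0): code 0100 → (2.057,1.000)–(3.000,0.597)
cell (2,1): code 1110 → (2.000,1.044)–(2.057,1.000)
cell (2,2): code 1001 → (3.000,2.680)–(2.000,2.453)
cell (3,0): code 0010 → (3.000,0.597)–(3.967,1.000)
cell (3,1): code 0111 → (3.967,1.000)–(4.000,1.169)
cell (3,2): code 1001 → (4.000,2.109)–(3.000,2.680)
cell (4,1): code 0010 → (4.000,1.169)–(4.099,2.000)
cell (4,2): code 0001 → (4.099,2.000)–(4.000,2.109)
total: 10 segments, chained into 1 closed loop(s), length Σ = 7.103041

segments=10 loops=1 length=7.103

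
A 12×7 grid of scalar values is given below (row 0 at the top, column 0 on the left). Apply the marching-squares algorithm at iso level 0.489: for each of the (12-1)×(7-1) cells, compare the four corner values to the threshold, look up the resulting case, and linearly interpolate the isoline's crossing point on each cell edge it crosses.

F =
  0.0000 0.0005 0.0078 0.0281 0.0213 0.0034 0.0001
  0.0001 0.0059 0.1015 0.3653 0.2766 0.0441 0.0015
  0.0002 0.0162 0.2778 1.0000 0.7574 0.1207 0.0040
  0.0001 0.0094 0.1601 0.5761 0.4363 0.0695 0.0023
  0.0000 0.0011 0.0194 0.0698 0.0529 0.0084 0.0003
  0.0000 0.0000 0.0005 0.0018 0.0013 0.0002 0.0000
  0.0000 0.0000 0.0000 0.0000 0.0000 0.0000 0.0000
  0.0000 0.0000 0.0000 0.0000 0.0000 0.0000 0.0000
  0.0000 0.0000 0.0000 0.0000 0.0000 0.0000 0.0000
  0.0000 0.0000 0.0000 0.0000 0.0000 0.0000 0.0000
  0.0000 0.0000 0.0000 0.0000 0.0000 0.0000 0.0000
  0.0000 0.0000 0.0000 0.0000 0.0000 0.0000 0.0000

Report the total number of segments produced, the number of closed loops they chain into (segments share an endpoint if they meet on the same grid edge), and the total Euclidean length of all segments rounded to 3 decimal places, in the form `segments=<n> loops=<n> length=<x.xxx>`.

cell (1,2): code 0100 → (1.195,3.000)–(2.000,2.292)
cell (1,3): code 1100 → (1.442,4.000)–(1.195,3.000)
cell (1,4): code 1000 → (2.000,4.422)–(1.442,4.000)
cell (2,2): code 0110 → (2.000,2.292)–(3.000,2.791)
cell (2,3): code 1011 → (3.000,3.623)–(2.836,4.000)
cell (2,4): code 0001 → (2.836,4.000)–(2.000,4.422)
cell (3,2): code 0010 → (3.000,2.791)–(3.172,3.000)
cell (3,3): code 0001 → (3.172,3.000)–(3.000,3.623)
total: 8 segments, chained into 1 closed loop(s), length Σ = 6.183241

segments=8 loops=1 length=6.183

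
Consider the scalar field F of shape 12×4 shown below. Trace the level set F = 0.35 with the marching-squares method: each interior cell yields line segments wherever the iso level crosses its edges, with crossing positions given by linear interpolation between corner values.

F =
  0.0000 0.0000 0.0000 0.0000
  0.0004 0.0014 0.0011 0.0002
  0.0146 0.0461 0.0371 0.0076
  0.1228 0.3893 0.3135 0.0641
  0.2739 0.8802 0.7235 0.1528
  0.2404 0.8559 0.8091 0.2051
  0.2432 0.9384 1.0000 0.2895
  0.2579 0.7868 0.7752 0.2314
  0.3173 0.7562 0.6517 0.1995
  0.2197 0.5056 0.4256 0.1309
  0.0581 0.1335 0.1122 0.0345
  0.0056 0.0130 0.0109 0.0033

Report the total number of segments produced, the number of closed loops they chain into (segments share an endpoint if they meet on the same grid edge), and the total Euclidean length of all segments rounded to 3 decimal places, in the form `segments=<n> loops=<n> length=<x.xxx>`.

segments=18 loops=1 length=15.810

cell (2,0): code 0100 → (2.885,1.000)–(3.000,0.853)
cell (2,1): code 1000 → (3.000,1.518)–(2.885,1.000)
cell (3,0): code 0110 → (3.000,0.853)–(4.000,0.126)
cell (3,1): code 1101 → (3.089,2.000)–(3.000,1.518)
cell (3,2): code 1000 → (4.000,2.654)–(3.089,2.000)
cell (4,0): code 0110 → (4.000,0.126)–(5.000,0.178)
cell (4,2): code 1001 → (5.000,2.760)–(4.000,2.654)
cell (5,0): code 0110 → (5.000,0.178)–(6.000,0.154)
cell (5,2): code 1001 → (6.000,2.915)–(5.000,2.760)
cell (6,0): code 0110 → (6.000,0.154)–(7.000,0.174)
cell (6,2): code 1001 → (7.000,2.782)–(6.000,2.915)
cell (7,0): code 0110 → (7.000,0.174)–(8.000,0.075)
cell (7,2): code 1001 → (8.000,2.667)–(7.000,2.782)
cell (8,0): code 0110 → (8.000,0.075)–(9.000,0.456)
cell (8,2): code 1001 → (9.000,2.257)–(8.000,2.667)
cell (9,0): code 0010 → (9.000,0.456)–(9.418,1.000)
cell (9,1): code 0011 → (9.418,1.000)–(9.241,2.000)
cell (9,2): code 0001 → (9.241,2.000)–(9.000,2.257)
total: 18 segments, chained into 1 closed loop(s), length Σ = 15.810321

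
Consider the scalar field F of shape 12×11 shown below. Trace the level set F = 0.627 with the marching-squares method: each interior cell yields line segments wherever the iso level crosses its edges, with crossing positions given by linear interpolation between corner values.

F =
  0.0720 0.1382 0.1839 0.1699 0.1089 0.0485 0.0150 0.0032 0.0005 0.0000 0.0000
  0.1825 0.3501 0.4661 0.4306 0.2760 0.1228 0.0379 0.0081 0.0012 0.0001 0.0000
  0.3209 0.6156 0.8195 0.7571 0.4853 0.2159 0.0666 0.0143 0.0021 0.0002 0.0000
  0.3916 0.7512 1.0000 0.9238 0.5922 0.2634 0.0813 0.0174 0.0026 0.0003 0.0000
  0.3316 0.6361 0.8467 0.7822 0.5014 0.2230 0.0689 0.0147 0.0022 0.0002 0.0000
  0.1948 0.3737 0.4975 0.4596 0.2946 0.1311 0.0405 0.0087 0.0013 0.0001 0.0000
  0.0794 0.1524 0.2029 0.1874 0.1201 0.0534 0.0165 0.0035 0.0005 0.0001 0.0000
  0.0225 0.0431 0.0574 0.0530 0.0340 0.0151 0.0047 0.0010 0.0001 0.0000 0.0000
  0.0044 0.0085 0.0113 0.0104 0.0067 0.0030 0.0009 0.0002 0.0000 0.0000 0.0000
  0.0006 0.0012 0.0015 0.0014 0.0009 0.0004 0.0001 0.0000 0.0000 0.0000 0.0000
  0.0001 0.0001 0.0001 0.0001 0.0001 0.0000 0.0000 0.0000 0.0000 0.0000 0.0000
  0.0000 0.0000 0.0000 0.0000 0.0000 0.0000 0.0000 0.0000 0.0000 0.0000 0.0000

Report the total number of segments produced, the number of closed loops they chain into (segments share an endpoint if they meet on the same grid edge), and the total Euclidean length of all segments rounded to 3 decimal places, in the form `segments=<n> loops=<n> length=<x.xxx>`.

cell (1,1): code 0100 → (1.455,2.000)–(2.000,1.056)
cell (1,2): code 1100 → (1.602,3.000)–(1.455,2.000)
cell (1,3): code 1000 → (2.000,3.479)–(1.602,3.000)
cell (2,0): code 0100 → (2.084,1.000)–(3.000,0.655)
cell (2,1): code 1110 → (2.000,1.056)–(2.084,1.000)
cell (2,3): code 1001 → (3.000,3.895)–(2.000,3.479)
cell (3,0): code 0110 → (3.000,0.655)–(4.000,0.970)
cell (3,3): code 1001 → (4.000,3.553)–(3.000,3.895)
cell (4,0): code 0010 → (4.000,0.970)–(4.035,1.000)
cell (4,1): code 0011 → (4.035,1.000)–(4.629,2.000)
cell (4,2): code 0011 → (4.629,2.000)–(4.481,3.000)
cell (4,3): code 0001 → (4.481,3.000)–(4.000,3.553)
total: 12 segments, chained into 1 closed loop(s), length Σ = 9.944848

segments=12 loops=1 length=9.945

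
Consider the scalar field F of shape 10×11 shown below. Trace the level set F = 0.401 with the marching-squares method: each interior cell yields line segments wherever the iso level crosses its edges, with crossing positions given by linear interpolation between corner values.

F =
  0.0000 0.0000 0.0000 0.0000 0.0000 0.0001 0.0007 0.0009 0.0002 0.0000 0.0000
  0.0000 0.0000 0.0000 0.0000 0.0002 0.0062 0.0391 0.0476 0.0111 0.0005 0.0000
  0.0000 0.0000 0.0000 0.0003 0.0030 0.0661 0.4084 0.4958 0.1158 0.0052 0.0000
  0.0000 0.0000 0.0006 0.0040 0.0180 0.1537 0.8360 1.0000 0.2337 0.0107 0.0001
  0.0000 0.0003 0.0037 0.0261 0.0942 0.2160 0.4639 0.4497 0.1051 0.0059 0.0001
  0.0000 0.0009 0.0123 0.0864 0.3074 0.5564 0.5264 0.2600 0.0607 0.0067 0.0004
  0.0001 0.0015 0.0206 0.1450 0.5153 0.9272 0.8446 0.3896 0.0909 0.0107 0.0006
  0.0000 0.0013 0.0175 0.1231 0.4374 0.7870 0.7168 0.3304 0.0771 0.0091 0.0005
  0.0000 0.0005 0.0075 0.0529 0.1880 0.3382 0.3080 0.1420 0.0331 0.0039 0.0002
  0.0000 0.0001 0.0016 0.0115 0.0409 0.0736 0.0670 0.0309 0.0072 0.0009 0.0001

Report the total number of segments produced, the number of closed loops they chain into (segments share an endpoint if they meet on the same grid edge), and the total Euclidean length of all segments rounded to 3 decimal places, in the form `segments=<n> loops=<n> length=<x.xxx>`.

cell (1,5): code 0100 → (1.980,6.000)–(2.000,5.978)
cell (1,6): code 1100 → (1.788,7.000)–(1.980,6.000)
cell (1,7): code 1000 → (2.000,7.249)–(1.788,7.000)
cell (2,5): code 0110 → (2.000,5.978)–(3.000,5.362)
cell (2,7): code 1001 → (3.000,7.782)–(2.000,7.249)
cell (3,5): code 0110 → (3.000,5.362)–(4.000,5.746)
cell (3,7): code 1001 → (4.000,7.141)–(3.000,7.782)
cell (4,4): code 0100 → (4.543,5.000)–(5.000,4.376)
cell (4,5): code 1110 → (4.000,5.746)–(4.543,5.000)
cell (4,6): code 1011 → (5.000,6.471)–(4.257,7.000)
cell (4,7): code 0001 → (4.257,7.000)–(4.000,7.141)
cell (5,3): code 0100 → (5.450,4.000)–(6.000,3.691)
cell (5,4): code 1110 → (5.000,4.376)–(5.450,4.000)
cell (5,6): code 1001 → (6.000,6.975)–(5.000,6.471)
cell (6,3): code 0110 → (6.000,3.691)–(7.000,3.884)
cell (6,6): code 1001 → (7.000,6.817)–(6.000,6.975)
cell (7,3): code 0010 → (7.000,3.884)–(7.146,4.000)
cell (7,4): code 0011 → (7.146,4.000)–(7.860,5.000)
cell (7,5): code 0011 → (7.860,5.000)–(7.773,6.000)
cell (7,6): code 0001 → (7.773,6.000)–(7.000,6.817)
total: 20 segments, chained into 1 closed loop(s), length Σ = 16.753804

segments=20 loops=1 length=16.754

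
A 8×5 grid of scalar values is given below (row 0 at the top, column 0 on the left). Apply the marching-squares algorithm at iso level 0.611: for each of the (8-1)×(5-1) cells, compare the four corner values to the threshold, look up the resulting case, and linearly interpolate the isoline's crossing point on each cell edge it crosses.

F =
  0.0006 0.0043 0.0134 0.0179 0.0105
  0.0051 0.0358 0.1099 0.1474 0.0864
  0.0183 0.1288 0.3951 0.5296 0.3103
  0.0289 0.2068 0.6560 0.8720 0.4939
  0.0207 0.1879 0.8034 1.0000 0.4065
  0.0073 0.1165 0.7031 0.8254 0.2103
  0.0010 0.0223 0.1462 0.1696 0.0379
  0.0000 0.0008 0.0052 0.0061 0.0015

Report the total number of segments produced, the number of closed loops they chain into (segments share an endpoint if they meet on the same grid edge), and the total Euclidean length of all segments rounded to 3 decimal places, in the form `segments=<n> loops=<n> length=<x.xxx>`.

cell (2,1): code 0100 → (2.828,2.000)–(3.000,1.900)
cell (2,2): code 1100 → (2.238,3.000)–(2.828,2.000)
cell (2,3): code 1000 → (3.000,3.690)–(2.238,3.000)
cell (3,1): code 0110 → (3.000,1.900)–(4.000,1.687)
cell (3,3): code 1001 → (4.000,3.655)–(3.000,3.690)
cell (4,1): code 0110 → (4.000,1.687)–(5.000,1.843)
cell (4,3): code 1001 → (5.000,3.349)–(4.000,3.655)
cell (5,1): code 0010 → (5.000,1.843)–(5.165,2.000)
cell (5,2): code 0011 → (5.165,2.000)–(5.327,3.000)
cell (5,3): code 0001 → (5.327,3.000)–(5.000,3.349)
total: 10 segments, chained into 1 closed loop(s), length Σ = 8.188673

segments=10 loops=1 length=8.189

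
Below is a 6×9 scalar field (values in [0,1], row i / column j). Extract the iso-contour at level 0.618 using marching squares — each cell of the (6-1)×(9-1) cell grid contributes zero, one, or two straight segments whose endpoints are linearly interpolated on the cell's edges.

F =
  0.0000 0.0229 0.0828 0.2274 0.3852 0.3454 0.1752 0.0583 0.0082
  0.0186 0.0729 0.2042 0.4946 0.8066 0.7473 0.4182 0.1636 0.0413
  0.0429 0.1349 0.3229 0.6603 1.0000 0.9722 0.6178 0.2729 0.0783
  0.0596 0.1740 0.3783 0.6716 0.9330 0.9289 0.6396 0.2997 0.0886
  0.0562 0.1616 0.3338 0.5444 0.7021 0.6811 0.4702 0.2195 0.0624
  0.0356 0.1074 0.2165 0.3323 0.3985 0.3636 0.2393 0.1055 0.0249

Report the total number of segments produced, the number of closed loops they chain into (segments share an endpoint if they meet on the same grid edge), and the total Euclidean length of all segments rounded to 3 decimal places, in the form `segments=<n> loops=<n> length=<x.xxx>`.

segments=16 loops=1 length=10.996

cell (0,3): code 0100 → (0.552,4.000)–(1.000,3.396)
cell (0,4): code 1100 → (0.678,5.000)–(0.552,4.000)
cell (0,5): code 1000 → (1.000,5.393)–(0.678,5.000)
cell (1,2): code 0100 → (1.745,3.000)–(2.000,2.875)
cell (1,3): code 1110 → (1.000,3.396)–(1.745,3.000)
cell (1,5): code 1001 → (2.000,5.999)–(1.000,5.393)
cell (2,2): code 0110 → (2.000,2.875)–(3.000,2.817)
cell (2,5): code 1101 → (2.009,6.000)–(2.000,5.999)
cell (2,6): code 1000 → (3.000,6.064)–(2.009,6.000)
cell (3,2): code 0010 → (3.000,2.817)–(3.421,3.000)
cell (3,3): code 0111 → (3.421,3.000)–(4.000,3.467)
cell (3,5): code 1011 → (4.000,5.299)–(3.128,6.000)
cell (3,6): code 0001 → (3.128,6.000)–(3.000,6.064)
cell (4,3): code 0010 → (4.000,3.467)–(4.277,4.000)
cell (4,4): code 0011 → (4.277,4.000)–(4.199,5.000)
cell (4,5): code 0001 → (4.199,5.000)–(4.000,5.299)
total: 16 segments, chained into 1 closed loop(s), length Σ = 10.996168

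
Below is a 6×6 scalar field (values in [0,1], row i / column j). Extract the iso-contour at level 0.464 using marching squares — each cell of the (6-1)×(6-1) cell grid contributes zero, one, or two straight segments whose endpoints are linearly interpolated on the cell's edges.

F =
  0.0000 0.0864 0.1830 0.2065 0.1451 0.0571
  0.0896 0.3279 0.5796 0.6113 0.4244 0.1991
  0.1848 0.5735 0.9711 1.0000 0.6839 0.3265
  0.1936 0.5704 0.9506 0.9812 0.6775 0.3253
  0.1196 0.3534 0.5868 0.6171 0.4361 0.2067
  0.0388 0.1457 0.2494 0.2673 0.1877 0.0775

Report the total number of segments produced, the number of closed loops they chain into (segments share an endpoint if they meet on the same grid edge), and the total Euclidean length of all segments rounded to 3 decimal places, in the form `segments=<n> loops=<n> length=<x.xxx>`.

cell (0,1): code 0100 → (0.709,2.000)–(1.000,1.541)
cell (0,2): code 1100 → (0.636,3.000)–(0.709,2.000)
cell (0,3): code 1000 → (1.000,3.788)–(0.636,3.000)
cell (1,0): code 0100 → (1.554,1.000)–(2.000,0.718)
cell (1,1): code 1110 → (1.000,1.541)–(1.554,1.000)
cell (1,3): code 1101 → (1.153,4.000)–(1.000,3.788)
cell (1,4): code 1000 → (2.000,4.615)–(1.153,4.000)
cell (2,0): code 0110 → (2.000,0.718)–(3.000,0.718)
cell (2,4): code 1001 → (3.000,4.606)–(2.000,4.615)
cell (3,0): code 0010 → (3.000,0.718)–(3.490,1.000)
cell (3,1): code 0111 → (3.490,1.000)–(4.000,1.474)
cell (3,3): code 1011 → (4.000,3.846)–(3.884,4.000)
cell (3,4): code 0001 → (3.884,4.000)–(3.000,4.606)
cell (4,1): code 0010 → (4.000,1.474)–(4.364,2.000)
cell (4,2): code 0011 → (4.364,2.000)–(4.438,3.000)
cell (4,3): code 0001 → (4.438,3.000)–(4.000,3.846)
total: 16 segments, chained into 1 closed loop(s), length Σ = 12.146147

segments=16 loops=1 length=12.146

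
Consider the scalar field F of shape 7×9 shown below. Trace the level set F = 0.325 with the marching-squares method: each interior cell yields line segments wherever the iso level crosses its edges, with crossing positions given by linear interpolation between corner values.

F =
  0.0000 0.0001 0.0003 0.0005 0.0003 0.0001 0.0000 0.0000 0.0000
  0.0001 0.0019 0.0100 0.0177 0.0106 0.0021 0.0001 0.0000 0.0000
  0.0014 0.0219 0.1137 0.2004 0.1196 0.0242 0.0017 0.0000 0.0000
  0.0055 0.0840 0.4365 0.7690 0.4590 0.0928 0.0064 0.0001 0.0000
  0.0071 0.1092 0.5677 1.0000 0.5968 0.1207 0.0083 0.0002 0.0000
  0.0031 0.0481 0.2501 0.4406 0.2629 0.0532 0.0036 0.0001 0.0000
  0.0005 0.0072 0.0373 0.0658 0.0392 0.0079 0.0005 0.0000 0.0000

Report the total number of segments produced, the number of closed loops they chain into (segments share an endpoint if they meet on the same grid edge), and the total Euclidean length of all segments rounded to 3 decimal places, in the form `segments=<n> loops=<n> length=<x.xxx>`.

segments=12 loops=1 length=9.391

cell (2,1): code 0100 → (2.655,2.000)–(3.000,1.684)
cell (2,2): code 1100 → (2.219,3.000)–(2.655,2.000)
cell (2,3): code 1100 → (2.605,4.000)–(2.219,3.000)
cell (2,4): code 1000 → (3.000,4.366)–(2.605,4.000)
cell (3,1): code 0110 → (3.000,1.684)–(4.000,1.471)
cell (3,4): code 1001 → (4.000,4.571)–(3.000,4.366)
cell (4,1): code 0010 → (4.000,1.471)–(4.764,2.000)
cell (4,2): code 0111 → (4.764,2.000)–(5.000,2.393)
cell (4,3): code 1011 → (5.000,3.651)–(4.814,4.000)
cell (4,4): code 0001 → (4.814,4.000)–(4.000,4.571)
cell (5,2): code 0010 → (5.000,2.393)–(5.308,3.000)
cell (5,3): code 0001 → (5.308,3.000)–(5.000,3.651)
total: 12 segments, chained into 1 closed loop(s), length Σ = 9.391385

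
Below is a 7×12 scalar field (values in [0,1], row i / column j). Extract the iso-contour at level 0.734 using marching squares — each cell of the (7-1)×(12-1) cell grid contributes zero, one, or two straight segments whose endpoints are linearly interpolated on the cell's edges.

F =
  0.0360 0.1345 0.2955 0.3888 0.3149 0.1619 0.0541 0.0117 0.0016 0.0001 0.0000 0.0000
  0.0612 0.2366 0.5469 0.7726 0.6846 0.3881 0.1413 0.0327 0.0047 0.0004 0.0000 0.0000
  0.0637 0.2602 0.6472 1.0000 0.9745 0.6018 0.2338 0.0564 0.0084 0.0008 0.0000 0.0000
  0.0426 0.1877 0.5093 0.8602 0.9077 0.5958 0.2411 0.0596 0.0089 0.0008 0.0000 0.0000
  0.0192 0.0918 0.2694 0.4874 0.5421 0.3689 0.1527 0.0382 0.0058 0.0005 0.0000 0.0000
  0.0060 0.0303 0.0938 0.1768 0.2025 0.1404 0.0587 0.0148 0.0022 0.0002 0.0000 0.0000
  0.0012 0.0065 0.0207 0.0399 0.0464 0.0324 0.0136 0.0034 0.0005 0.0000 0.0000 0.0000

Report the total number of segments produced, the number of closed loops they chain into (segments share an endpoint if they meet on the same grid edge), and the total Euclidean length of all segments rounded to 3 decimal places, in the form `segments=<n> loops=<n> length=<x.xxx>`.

segments=10 loops=1 length=7.758

cell (0,2): code 0100 → (0.899,3.000)–(1.000,2.829)
cell (0,3): code 1000 → (1.000,3.439)–(0.899,3.000)
cell (1,2): code 0110 → (1.000,2.829)–(2.000,2.246)
cell (1,3): code 1101 → (1.170,4.000)–(1.000,3.439)
cell (1,4): code 1000 → (2.000,4.645)–(1.170,4.000)
cell (2,2): code 0110 → (2.000,2.246)–(3.000,2.640)
cell (2,4): code 1001 → (3.000,4.557)–(2.000,4.645)
cell (3,2): code 0010 → (3.000,2.640)–(3.339,3.000)
cell (3,3): code 0011 → (3.339,3.000)–(3.475,4.000)
cell (3,4): code 0001 → (3.475,4.000)–(3.000,4.557)
total: 10 segments, chained into 1 closed loop(s), length Σ = 7.757662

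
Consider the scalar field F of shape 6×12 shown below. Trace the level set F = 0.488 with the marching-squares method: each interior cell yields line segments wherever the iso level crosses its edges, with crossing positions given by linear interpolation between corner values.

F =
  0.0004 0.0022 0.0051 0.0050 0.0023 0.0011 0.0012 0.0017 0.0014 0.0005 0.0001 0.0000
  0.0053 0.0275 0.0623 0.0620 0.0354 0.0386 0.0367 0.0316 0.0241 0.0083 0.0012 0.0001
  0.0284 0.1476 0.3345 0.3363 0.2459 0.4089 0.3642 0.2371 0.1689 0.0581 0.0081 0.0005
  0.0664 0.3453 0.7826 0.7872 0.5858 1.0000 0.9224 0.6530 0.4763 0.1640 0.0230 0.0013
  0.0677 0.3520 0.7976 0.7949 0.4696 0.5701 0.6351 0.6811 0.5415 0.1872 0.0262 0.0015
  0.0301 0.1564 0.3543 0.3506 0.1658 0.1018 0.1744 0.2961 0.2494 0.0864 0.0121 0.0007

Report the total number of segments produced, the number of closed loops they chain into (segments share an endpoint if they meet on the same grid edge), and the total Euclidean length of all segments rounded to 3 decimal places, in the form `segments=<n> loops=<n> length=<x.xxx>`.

segments=20 loops=1 length=16.993

cell (2,1): code 0100 → (2.343,2.000)–(3.000,1.326)
cell (2,2): code 1100 → (2.336,3.000)–(2.343,2.000)
cell (2,3): code 1100 → (2.712,4.000)–(2.336,3.000)
cell (2,4): code 1100 → (2.134,5.000)–(2.712,4.000)
cell (2,5): code 1100 → (2.222,6.000)–(2.134,5.000)
cell (2,6): code 1100 → (2.603,7.000)–(2.222,6.000)
cell (2,7): code 1000 → (3.000,7.934)–(2.603,7.000)
cell (3,1): code 0110 → (3.000,1.326)–(4.000,1.305)
cell (3,3): code 1011 → (4.000,3.943)–(3.842,4.000)
cell (3,4): code 0111 → (3.842,4.000)–(4.000,4.183)
cell (3,7): code 1101 → (3.179,8.000)–(3.000,7.934)
cell (3,8): code 1000 → (4.000,8.151)–(3.179,8.000)
cell (4,1): code 0010 → (4.000,1.305)–(4.698,2.000)
cell (4,2): code 0011 → (4.698,2.000)–(4.691,3.000)
cell (4,3): code 0001 → (4.691,3.000)–(4.000,3.943)
cell (4,4): code 0010 → (4.000,4.183)–(4.175,5.000)
cell (4,5): code 0011 → (4.175,5.000)–(4.319,6.000)
cell (4,6): code 0011 → (4.319,6.000)–(4.502,7.000)
cell (4,7): code 0011 → (4.502,7.000)–(4.183,8.000)
cell (4,8): code 0001 → (4.183,8.000)–(4.000,8.151)
total: 20 segments, chained into 1 closed loop(s), length Σ = 16.993229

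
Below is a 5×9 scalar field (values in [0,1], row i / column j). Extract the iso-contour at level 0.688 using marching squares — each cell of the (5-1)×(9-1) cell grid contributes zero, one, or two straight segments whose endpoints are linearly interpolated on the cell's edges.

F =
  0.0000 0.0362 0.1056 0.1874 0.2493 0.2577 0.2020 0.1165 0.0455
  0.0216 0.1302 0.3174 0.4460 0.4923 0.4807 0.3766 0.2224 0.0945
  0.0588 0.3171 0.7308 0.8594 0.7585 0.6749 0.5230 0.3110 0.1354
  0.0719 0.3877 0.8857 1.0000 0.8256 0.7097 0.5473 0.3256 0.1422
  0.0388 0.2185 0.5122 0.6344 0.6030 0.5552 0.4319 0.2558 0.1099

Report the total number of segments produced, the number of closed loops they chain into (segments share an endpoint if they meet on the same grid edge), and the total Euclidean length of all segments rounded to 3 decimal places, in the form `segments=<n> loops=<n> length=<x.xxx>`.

segments=12 loops=1 length=9.219

cell (1,1): code 0100 → (1.896,2.000)–(2.000,1.897)
cell (1,2): code 1100 → (1.585,3.000)–(1.896,2.000)
cell (1,3): code 1100 → (1.735,4.000)–(1.585,3.000)
cell (1,4): code 1000 → (2.000,4.843)–(1.735,4.000)
cell (2,1): code 0110 → (2.000,1.897)–(3.000,1.603)
cell (2,4): code 1101 → (2.376,5.000)–(2.000,4.843)
cell (2,5): code 1000 → (3.000,5.134)–(2.376,5.000)
cell (3,1): code 0010 → (3.000,1.603)–(3.529,2.000)
cell (3,2): code 0011 → (3.529,2.000)–(3.853,3.000)
cell (3,3): code 0011 → (3.853,3.000)–(3.618,4.000)
cell (3,4): code 0011 → (3.618,4.000)–(3.140,5.000)
cell (3,5): code 0001 → (3.140,5.000)–(3.000,5.134)
total: 12 segments, chained into 1 closed loop(s), length Σ = 9.218596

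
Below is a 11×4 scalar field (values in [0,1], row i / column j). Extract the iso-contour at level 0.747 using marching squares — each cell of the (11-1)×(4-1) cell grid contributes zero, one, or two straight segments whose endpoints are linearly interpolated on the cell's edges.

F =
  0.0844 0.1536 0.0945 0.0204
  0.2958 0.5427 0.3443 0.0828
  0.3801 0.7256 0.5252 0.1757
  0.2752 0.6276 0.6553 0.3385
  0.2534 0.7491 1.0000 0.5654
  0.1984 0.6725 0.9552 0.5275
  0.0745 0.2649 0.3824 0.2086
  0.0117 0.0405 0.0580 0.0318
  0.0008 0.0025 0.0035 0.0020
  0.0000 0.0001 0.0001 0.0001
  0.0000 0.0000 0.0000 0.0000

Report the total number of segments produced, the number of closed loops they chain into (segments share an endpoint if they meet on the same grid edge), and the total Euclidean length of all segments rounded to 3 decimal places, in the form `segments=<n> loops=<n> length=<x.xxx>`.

segments=8 loops=1 length=5.654

cell (3,0): code 0100 → (3.983,1.000)–(4.000,0.996)
cell (3,1): code 1100 → (3.266,2.000)–(3.983,1.000)
cell (3,2): code 1000 → (4.000,2.582)–(3.266,2.000)
cell (4,0): code 0010 → (4.000,0.996)–(4.027,1.000)
cell (4,1): code 0111 → (4.027,1.000)–(5.000,1.264)
cell (4,2): code 1001 → (5.000,2.487)–(4.000,2.582)
cell (5,1): code 0010 → (5.000,1.264)–(5.363,2.000)
cell (5,2): code 0001 → (5.363,2.000)–(5.000,2.487)
total: 8 segments, chained into 1 closed loop(s), length Σ = 5.653637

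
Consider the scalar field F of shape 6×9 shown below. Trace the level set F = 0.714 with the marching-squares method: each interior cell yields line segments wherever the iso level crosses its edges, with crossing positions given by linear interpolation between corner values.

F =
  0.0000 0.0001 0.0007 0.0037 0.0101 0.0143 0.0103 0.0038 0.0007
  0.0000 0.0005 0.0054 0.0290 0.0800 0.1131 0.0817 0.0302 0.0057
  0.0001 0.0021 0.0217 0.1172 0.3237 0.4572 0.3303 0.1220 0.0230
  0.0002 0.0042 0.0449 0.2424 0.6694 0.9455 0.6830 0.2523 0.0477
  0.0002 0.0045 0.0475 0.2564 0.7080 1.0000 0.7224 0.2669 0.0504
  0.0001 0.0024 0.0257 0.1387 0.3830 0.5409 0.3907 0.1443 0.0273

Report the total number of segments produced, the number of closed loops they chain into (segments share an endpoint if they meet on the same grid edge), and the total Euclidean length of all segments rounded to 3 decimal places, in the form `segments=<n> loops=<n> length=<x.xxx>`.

cell (2,4): code 0100 → (2.526,5.000)–(3.000,4.162)
cell (2,5): code 1000 → (3.000,5.882)–(2.526,5.000)
cell (3,4): code 0110 → (3.000,4.162)–(4.000,4.021)
cell (3,5): code 1101 → (3.787,6.000)–(3.000,5.882)
cell (3,6): code 1000 → (4.000,6.018)–(3.787,6.000)
cell (4,4): code 0010 → (4.000,4.021)–(4.623,5.000)
cell (4,5): code 0011 → (4.623,5.000)–(4.025,6.000)
cell (4,6): code 0001 → (4.025,6.000)–(4.000,6.018)
total: 8 segments, chained into 1 closed loop(s), length Σ = 6.341055

segments=8 loops=1 length=6.341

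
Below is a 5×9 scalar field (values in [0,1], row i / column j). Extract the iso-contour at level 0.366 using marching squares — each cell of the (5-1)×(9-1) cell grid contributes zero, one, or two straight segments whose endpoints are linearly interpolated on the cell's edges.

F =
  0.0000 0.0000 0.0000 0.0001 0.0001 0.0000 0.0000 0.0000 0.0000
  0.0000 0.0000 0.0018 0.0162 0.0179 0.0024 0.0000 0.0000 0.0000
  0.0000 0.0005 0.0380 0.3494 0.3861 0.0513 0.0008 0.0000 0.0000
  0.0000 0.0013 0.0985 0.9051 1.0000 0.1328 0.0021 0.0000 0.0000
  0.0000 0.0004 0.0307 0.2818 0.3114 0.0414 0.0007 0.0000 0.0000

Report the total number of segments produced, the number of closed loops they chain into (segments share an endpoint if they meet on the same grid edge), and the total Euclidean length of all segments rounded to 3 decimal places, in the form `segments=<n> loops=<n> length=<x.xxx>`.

cell (1,3): code 0100 → (1.945,4.000)–(2.000,3.452)
cell (1,4): code 1000 → (2.000,4.060)–(1.945,4.000)
cell (2,2): code 0100 → (2.030,3.000)–(3.000,2.332)
cell (2,3): code 1110 → (2.000,3.452)–(2.030,3.000)
cell (2,4): code 1001 → (3.000,4.731)–(2.000,4.060)
cell (3,2): code 0010 → (3.000,2.332)–(3.865,3.000)
cell (3,3): code 0011 → (3.865,3.000)–(3.921,4.000)
cell (3,4): code 0001 → (3.921,4.000)–(3.000,4.731)
total: 8 segments, chained into 1 closed loop(s), length Σ = 6.737488

segments=8 loops=1 length=6.737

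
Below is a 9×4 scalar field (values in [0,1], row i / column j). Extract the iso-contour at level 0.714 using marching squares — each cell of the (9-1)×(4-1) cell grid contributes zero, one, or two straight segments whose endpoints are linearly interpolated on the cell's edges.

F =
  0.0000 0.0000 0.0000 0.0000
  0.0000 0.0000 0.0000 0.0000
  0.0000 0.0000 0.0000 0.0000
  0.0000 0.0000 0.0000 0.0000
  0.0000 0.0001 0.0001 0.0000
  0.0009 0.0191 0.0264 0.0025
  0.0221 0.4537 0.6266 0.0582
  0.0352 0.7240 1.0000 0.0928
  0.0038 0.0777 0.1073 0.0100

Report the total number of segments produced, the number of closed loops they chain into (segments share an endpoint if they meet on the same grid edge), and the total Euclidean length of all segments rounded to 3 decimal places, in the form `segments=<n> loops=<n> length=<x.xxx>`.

cell (6,0): code 0100 → (6.963,1.000)–(7.000,0.985)
cell (6,1): code 1100 → (6.234,2.000)–(6.963,1.000)
cell (6,2): code 1000 → (7.000,2.315)–(6.234,2.000)
cell (7,0): code 0010 → (7.000,0.985)–(7.015,1.000)
cell (7,1): code 0011 → (7.015,1.000)–(7.320,2.000)
cell (7,2): code 0001 → (7.320,2.000)–(7.000,2.315)
total: 6 segments, chained into 1 closed loop(s), length Σ = 3.621639

segments=6 loops=1 length=3.622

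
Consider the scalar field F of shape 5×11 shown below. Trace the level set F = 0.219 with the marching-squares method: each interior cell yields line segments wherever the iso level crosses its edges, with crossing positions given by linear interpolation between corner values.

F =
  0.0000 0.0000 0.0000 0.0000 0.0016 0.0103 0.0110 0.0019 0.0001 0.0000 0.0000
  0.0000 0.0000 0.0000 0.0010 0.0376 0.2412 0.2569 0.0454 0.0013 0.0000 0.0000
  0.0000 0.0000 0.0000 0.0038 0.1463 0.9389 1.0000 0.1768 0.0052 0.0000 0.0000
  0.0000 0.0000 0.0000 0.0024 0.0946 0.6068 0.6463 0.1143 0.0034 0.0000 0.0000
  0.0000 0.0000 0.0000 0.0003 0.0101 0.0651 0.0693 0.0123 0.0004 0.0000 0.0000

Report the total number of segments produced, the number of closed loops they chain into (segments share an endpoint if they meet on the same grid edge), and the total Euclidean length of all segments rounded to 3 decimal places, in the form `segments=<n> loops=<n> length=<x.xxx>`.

cell (0,4): code 0100 → (0.904,5.000)–(1.000,4.891)
cell (0,5): code 1100 → (0.846,6.000)–(0.904,5.000)
cell (0,6): code 1000 → (1.000,6.179)–(0.846,6.000)
cell (1,4): code 0110 → (1.000,4.891)–(2.000,4.092)
cell (1,6): code 1001 → (2.000,6.949)–(1.000,6.179)
cell (2,4): code 0110 → (2.000,4.092)–(3.000,4.243)
cell (2,6): code 1001 → (3.000,6.803)–(2.000,6.949)
cell (3,4): code 0010 → (3.000,4.243)–(3.716,5.000)
cell (3,5): code 0011 → (3.716,5.000)–(3.741,6.000)
cell (3,6): code 0001 → (3.741,6.000)–(3.000,6.803)
total: 10 segments, chained into 1 closed loop(s), length Σ = 9.082067

segments=10 loops=1 length=9.082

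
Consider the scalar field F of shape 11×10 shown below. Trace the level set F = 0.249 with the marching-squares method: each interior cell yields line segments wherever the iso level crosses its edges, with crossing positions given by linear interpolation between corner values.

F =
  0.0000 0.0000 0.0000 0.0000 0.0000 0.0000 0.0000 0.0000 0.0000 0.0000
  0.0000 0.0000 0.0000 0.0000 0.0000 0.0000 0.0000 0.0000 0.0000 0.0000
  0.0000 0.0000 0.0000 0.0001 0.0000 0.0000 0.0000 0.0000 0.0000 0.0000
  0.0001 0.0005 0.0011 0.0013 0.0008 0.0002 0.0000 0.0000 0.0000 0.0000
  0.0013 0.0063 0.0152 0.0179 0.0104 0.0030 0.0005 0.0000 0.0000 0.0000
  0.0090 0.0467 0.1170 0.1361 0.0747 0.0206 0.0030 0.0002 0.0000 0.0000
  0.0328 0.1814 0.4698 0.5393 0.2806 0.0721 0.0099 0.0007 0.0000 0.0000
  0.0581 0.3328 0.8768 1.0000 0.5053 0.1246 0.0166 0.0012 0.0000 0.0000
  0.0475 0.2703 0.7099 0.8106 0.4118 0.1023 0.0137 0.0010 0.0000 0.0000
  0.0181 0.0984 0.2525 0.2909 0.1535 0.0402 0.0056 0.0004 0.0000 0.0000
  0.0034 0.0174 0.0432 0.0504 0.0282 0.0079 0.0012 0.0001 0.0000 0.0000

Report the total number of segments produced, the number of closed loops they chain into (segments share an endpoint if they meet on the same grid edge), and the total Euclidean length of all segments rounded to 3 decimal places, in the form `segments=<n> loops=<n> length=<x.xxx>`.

cell (5,1): code 0100 → (5.374,2.000)–(6.000,1.234)
cell (5,2): code 1100 → (5.280,3.000)–(5.374,2.000)
cell (5,3): code 1100 → (5.847,4.000)–(5.280,3.000)
cell (5,4): code 1000 → (6.000,4.152)–(5.847,4.000)
cell (6,0): code 0100 → (6.446,1.000)–(7.000,0.695)
cell (6,1): code 1110 → (6.000,1.234)–(6.446,1.000)
cell (6,4): code 1001 → (7.000,4.673)–(6.000,4.152)
cell (7,0): code 0110 → (7.000,0.695)–(8.000,0.904)
cell (7,4): code 1001 → (8.000,4.526)–(7.000,4.673)
cell (8,0): code 0010 → (8.000,0.904)–(8.124,1.000)
cell (8,1): code 0111 → (8.124,1.000)–(9.000,1.977)
cell (8,3): code 1011 → (9.000,3.305)–(8.630,4.000)
cell (8,4): code 0001 → (8.630,4.000)–(8.000,4.526)
cell (9,1): code 0010 → (9.000,1.977)–(9.017,2.000)
cell (9,2): code 0011 → (9.017,2.000)–(9.174,3.000)
cell (9,3): code 0001 → (9.174,3.000)–(9.000,3.305)
total: 16 segments, chained into 1 closed loop(s), length Σ = 12.123887

segments=16 loops=1 length=12.124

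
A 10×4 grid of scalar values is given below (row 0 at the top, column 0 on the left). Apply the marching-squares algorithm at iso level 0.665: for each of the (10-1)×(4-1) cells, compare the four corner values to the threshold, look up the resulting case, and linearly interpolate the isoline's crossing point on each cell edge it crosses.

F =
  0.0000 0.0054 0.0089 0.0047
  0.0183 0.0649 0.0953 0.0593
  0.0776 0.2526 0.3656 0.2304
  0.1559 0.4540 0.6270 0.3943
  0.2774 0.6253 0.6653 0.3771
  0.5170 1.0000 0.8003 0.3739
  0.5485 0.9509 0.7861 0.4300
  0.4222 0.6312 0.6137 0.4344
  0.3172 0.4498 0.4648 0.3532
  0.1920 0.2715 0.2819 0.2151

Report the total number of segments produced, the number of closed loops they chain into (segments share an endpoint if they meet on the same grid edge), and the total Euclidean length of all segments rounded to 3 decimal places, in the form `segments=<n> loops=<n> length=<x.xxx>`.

cell (3,1): code 0100 → (3.992,2.000)–(4.000,1.993)
cell (3,2): code 1000 → (4.000,2.001)–(3.992,2.000)
cell (4,0): code 0100 → (4.106,1.000)–(5.000,0.306)
cell (4,1): code 1110 → (4.000,1.993)–(4.106,1.000)
cell (4,2): code 1001 → (5.000,2.317)–(4.000,2.001)
cell (5,0): code 0110 → (5.000,0.306)–(6.000,0.290)
cell (5,2): code 1001 → (6.000,2.340)–(5.000,2.317)
cell (6,0): code 0010 → (6.000,0.290)–(6.894,1.000)
cell (6,1): code 0011 → (6.894,1.000)–(6.702,2.000)
cell (6,2): code 0001 → (6.702,2.000)–(6.000,2.340)
total: 10 segments, chained into 1 closed loop(s), length Σ = 8.138465

segments=10 loops=1 length=8.138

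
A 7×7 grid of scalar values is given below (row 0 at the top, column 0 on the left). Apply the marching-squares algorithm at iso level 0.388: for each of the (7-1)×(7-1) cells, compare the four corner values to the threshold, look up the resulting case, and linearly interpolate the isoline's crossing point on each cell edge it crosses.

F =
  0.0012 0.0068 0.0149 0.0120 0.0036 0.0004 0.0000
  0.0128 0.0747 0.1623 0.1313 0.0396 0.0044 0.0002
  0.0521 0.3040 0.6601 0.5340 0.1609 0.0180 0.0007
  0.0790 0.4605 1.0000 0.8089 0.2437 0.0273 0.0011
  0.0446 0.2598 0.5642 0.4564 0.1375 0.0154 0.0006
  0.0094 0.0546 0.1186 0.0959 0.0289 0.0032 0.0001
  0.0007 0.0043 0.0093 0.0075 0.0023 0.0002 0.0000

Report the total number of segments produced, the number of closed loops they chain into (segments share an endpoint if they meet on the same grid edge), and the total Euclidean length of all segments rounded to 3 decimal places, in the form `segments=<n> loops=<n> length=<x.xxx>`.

segments=12 loops=1 length=8.951

cell (1,1): code 0100 → (1.453,2.000)–(2.000,1.236)
cell (1,2): code 1100 → (1.637,3.000)–(1.453,2.000)
cell (1,3): code 1000 → (2.000,3.391)–(1.637,3.000)
cell (2,0): code 0100 → (2.537,1.000)–(3.000,0.810)
cell (2,1): code 1110 → (2.000,1.236)–(2.537,1.000)
cell (2,3): code 1001 → (3.000,3.745)–(2.000,3.391)
cell (3,0): code 0010 → (3.000,0.810)–(3.361,1.000)
cell (3,1): code 0111 → (3.361,1.000)–(4.000,1.421)
cell (3,3): code 1001 → (4.000,3.214)–(3.000,3.745)
cell (4,1): code 0010 → (4.000,1.421)–(4.395,2.000)
cell (4,2): code 0011 → (4.395,2.000)–(4.190,3.000)
cell (4,3): code 0001 → (4.190,3.000)–(4.000,3.214)
total: 12 segments, chained into 1 closed loop(s), length Σ = 8.950813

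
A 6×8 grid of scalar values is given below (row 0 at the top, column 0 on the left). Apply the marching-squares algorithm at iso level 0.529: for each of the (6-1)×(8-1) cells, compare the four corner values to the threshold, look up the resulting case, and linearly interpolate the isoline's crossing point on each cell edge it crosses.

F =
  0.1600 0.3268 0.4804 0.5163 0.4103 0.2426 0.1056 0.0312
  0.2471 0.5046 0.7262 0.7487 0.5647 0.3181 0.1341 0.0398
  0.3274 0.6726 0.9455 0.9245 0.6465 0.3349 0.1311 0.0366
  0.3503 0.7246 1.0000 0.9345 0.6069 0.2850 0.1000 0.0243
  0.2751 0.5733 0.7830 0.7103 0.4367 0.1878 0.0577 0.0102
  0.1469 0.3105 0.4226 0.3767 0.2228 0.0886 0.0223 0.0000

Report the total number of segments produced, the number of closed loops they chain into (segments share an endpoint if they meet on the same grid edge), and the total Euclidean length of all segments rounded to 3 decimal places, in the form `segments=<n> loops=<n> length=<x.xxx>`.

cell (0,1): code 0100 → (0.198,2.000)–(1.000,1.110)
cell (0,2): code 1100 → (0.055,3.000)–(0.198,2.000)
cell (0,3): code 1100 → (0.769,4.000)–(0.055,3.000)
cell (0,4): code 1000 → (1.000,4.145)–(0.769,4.000)
cell (1,0): code 0100 → (1.145,1.000)–(2.000,0.584)
cell (1,1): code 1110 → (1.000,1.110)–(1.145,1.000)
cell (1,4): code 1001 → (2.000,4.377)–(1.000,4.145)
cell (2,0): code 0110 → (2.000,0.584)–(3.000,0.477)
cell (2,4): code 1001 → (3.000,4.242)–(2.000,4.377)
cell (3,0): code 0110 → (3.000,0.477)–(4.000,0.851)
cell (3,3): code 1011 → (4.000,3.663)–(3.458,4.000)
cell (3,4): code 0001 → (3.458,4.000)–(3.000,4.242)
cell (4,0): code 0010 → (4.000,0.851)–(4.169,1.000)
cell (4,1): code 0011 → (4.169,1.000)–(4.705,2.000)
cell (4,2): code 0011 → (4.705,2.000)–(4.543,3.000)
cell (4,3): code 0001 → (4.543,3.000)–(4.000,3.663)
total: 16 segments, chained into 1 closed loop(s), length Σ = 13.337564

segments=16 loops=1 length=13.338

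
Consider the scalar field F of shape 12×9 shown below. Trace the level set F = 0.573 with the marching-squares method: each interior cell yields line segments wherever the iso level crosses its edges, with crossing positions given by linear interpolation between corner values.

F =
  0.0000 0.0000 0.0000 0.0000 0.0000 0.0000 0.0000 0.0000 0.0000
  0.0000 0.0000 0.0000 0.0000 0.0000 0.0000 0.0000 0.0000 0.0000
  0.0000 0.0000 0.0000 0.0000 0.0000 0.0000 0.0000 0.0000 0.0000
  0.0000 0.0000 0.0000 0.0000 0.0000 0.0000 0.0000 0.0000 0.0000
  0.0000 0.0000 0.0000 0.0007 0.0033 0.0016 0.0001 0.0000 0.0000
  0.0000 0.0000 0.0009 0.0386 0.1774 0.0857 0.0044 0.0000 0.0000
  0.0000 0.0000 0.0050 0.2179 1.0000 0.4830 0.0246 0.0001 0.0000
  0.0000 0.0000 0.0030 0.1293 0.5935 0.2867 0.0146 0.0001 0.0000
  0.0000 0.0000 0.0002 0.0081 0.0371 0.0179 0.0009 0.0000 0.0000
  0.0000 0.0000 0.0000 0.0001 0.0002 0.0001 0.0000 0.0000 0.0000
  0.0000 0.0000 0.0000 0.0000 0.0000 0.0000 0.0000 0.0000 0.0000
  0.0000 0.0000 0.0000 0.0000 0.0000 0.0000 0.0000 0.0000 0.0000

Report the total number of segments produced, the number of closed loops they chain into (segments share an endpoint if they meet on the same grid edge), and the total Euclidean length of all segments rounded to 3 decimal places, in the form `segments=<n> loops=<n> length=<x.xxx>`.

cell (5,3): code 0100 → (5.481,4.000)–(6.000,3.454)
cell (5,4): code 1000 → (6.000,4.826)–(5.481,4.000)
cell (6,3): code 0110 → (6.000,3.454)–(7.000,3.956)
cell (6,4): code 1001 → (7.000,4.067)–(6.000,4.826)
cell (7,3): code 0010 → (7.000,3.956)–(7.037,4.000)
cell (7,4): code 0001 → (7.037,4.000)–(7.000,4.067)
total: 6 segments, chained into 1 closed loop(s), length Σ = 4.236981

segments=6 loops=1 length=4.237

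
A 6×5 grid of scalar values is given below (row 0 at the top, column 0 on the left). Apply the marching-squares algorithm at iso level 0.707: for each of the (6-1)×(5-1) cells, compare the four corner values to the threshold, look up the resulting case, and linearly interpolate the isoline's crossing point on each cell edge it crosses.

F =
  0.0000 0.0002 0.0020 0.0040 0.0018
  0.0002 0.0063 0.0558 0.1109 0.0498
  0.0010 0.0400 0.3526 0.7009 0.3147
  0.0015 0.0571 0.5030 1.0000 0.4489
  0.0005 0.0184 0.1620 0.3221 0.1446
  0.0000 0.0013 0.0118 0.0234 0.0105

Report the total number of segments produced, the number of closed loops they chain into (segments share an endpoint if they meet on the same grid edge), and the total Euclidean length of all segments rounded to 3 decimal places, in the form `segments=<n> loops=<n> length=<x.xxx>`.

segments=4 loops=1 length=3.674

cell (2,2): code 0100 → (2.020,3.000)–(3.000,2.410)
cell (2,3): code 1000 → (3.000,3.532)–(2.020,3.000)
cell (3,2): code 0010 → (3.000,2.410)–(3.432,3.000)
cell (3,3): code 0001 → (3.432,3.000)–(3.000,3.532)
total: 4 segments, chained into 1 closed loop(s), length Σ = 3.674090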